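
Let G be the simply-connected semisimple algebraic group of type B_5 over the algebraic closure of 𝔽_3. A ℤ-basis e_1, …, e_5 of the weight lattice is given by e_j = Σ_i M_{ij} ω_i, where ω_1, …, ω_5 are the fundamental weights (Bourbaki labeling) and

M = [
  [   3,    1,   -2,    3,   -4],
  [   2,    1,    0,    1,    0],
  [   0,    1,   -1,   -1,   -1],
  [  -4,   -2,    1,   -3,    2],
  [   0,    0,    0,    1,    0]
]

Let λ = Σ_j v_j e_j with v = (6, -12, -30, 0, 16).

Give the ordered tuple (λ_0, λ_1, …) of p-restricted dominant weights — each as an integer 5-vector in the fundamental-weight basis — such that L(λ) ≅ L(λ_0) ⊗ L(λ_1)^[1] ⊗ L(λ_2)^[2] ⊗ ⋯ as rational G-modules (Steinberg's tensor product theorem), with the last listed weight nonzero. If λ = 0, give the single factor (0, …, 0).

In the fundamental-weight basis, λ has coordinates c = M·v (v = (6, -12, -30, 0, 16)):
  c_1 = 3·6 + (1)·(-12) + (-2)·(-30) + 3·0 + (-4)·(16) = 2
  c_2 = 2·6 + (1)·(-12) + (0)·(-30) + 1·0 + 0·16 = 0
  c_3 = 0·6 + (1)·(-12) + (-1)·(-30) + (-1)·(0) + (-1)·(16) = 2
  c_4 = (-4)·(6) + (-2)·(-12) + (1)·(-30) + (-3)·(0) + 2·16 = 2
  c_5 = 0·6 + (0)·(-12) + (0)·(-30) + 1·0 + 0·16 = 0
Expand coordinatewise in base 3:
  c_1 = 2 = 2·3^0
  c_2 = 0
  c_3 = 2 = 2·3^0
  c_4 = 2 = 2·3^0
  c_5 = 0
p-restricted factor λ_0 = (2, 0, 2, 2, 0)

((2, 0, 2, 2, 0),)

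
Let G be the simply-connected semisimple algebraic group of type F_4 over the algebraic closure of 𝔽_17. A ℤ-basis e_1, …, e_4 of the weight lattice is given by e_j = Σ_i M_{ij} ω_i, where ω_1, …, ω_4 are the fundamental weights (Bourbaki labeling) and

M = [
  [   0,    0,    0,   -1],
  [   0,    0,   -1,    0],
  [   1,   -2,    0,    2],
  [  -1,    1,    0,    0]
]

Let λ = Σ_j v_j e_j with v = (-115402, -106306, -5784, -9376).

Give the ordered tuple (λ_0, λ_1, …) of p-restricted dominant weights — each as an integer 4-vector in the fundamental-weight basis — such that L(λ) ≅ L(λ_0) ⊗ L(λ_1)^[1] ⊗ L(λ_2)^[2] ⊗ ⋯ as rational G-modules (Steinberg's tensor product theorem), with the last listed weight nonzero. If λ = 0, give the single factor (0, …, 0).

((9, 4, 3, 1), (7, 0, 8, 8), (15, 3, 16, 14), (1, 1, 15, 1))

Change of basis e → ω: c = M·v where v = (-115402, -106306, -5784, -9376):
  c_1 = 0*-115402 + 0*-106306 + 0*-5784 + -1*-9376 = 9376
  c_2 = 0*-115402 + 0*-106306 + -1*-5784 + 0*-9376 = 5784
  c_3 = 1*-115402 + -2*-106306 + 0*-5784 + 2*-9376 = 78458
  c_4 = -1*-115402 + 1*-106306 + 0*-5784 + 0*-9376 = 9096
Expand coordinatewise in base 17:
  c_1 = 9376 = 9·17^0 + 7·17^1 + 15·17^2 + 1·17^3
  c_2 = 5784 = 4·17^0 + 0·17^1 + 3·17^2 + 1·17^3
  c_3 = 78458 = 3·17^0 + 8·17^1 + 16·17^2 + 15·17^3
  c_4 = 9096 = 1·17^0 + 8·17^1 + 14·17^2 + 1·17^3
λ_0 = (9, 4, 3, 1)
λ_1 = (7, 0, 8, 8)
λ_2 = (15, 3, 16, 14)
λ_3 = (1, 1, 15, 1)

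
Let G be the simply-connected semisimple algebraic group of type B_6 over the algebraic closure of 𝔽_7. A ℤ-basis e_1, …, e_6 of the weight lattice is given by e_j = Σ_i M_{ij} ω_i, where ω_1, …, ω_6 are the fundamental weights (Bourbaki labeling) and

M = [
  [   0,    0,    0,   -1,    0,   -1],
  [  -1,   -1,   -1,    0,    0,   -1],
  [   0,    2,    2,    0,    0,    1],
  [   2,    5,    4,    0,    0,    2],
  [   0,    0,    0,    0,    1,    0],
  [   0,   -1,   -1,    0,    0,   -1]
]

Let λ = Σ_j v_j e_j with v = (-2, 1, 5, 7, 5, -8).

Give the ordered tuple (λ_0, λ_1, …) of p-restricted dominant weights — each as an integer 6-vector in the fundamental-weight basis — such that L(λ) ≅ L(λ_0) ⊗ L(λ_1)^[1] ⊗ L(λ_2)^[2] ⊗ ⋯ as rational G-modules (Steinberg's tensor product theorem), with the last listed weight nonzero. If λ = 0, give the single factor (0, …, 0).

((1, 4, 4, 5, 5, 2),)

Change of basis e → ω: c = M·v where v = (-2, 1, 5, 7, 5, -8):
  c_1 = (0)·(-2) + (0)·(1) + (0)·(5) + (-1)·(7) + (0)·(5) + (-1)·(-8) = 1
  c_2 = (-1)·(-2) + (-1)·(1) + (-1)·(5) + (0)·(7) + (0)·(5) + (-1)·(-8) = 4
  c_3 = (0)·(-2) + (2)·(1) + (2)·(5) + (0)·(7) + (0)·(5) + (1)·(-8) = 4
  c_4 = (2)·(-2) + (5)·(1) + (4)·(5) + (0)·(7) + (0)·(5) + (2)·(-8) = 5
  c_5 = (0)·(-2) + (0)·(1) + (0)·(5) + (0)·(7) + (1)·(5) + (0)·(-8) = 5
  c_6 = (0)·(-2) + (-1)·(1) + (-1)·(5) + (0)·(7) + (0)·(5) + (-1)·(-8) = 2
Writing each c_i in base p = 7:
  c_1 = 1 = 1·7^0
  c_2 = 4 = 4·7^0
  c_3 = 4 = 4·7^0
  c_4 = 5 = 5·7^0
  c_5 = 5 = 5·7^0
  c_6 = 2 = 2·7^0
λ_0 = (1, 4, 4, 5, 5, 2)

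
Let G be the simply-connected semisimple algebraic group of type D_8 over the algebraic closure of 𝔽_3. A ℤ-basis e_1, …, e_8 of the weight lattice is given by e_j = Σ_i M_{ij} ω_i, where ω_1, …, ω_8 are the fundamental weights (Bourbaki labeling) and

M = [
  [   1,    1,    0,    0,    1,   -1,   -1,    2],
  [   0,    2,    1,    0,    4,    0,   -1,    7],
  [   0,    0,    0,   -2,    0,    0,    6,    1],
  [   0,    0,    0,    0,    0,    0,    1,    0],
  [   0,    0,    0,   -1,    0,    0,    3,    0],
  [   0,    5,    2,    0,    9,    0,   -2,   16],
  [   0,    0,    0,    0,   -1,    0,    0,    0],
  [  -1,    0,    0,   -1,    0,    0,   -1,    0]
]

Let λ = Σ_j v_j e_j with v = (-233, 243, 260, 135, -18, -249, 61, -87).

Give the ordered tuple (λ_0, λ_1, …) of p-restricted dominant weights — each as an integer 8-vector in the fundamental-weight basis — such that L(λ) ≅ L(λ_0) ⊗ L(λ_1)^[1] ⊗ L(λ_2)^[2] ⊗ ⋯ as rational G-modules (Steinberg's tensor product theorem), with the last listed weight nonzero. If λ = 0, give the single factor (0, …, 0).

Change of basis e → ω: c = M·v where v = (-233, 243, 260, 135, -18, -249, 61, -87):
  c_1 = (1)·(-233) + 1·243 + 0·260 + 0·135 + (1)·(-18) + (-1)·(-249) + (-1)·(61) + (2)·(-87) = 6
  c_2 = (0)·(-233) + 2·243 + 1·260 + 0·135 + (4)·(-18) + (0)·(-249) + (-1)·(61) + (7)·(-87) = 4
  c_3 = (0)·(-233) + 0·243 + 0·260 + (-2)·(135) + (0)·(-18) + (0)·(-249) + 6·61 + (1)·(-87) = 9
  c_4 = (0)·(-233) + 0·243 + 0·260 + 0·135 + (0)·(-18) + (0)·(-249) + 1·61 + (0)·(-87) = 61
  c_5 = (0)·(-233) + 0·243 + 0·260 + (-1)·(135) + (0)·(-18) + (0)·(-249) + 3·61 + (0)·(-87) = 48
  c_6 = (0)·(-233) + 5·243 + 2·260 + 0·135 + (9)·(-18) + (0)·(-249) + (-2)·(61) + (16)·(-87) = 59
  c_7 = (0)·(-233) + 0·243 + 0·260 + 0·135 + (-1)·(-18) + (0)·(-249) + 0·61 + (0)·(-87) = 18
  c_8 = (-1)·(-233) + 0·243 + 0·260 + (-1)·(135) + (0)·(-18) + (0)·(-249) + (-1)·(61) + (0)·(-87) = 37
Writing each c_i in base p = 3:
  c_1 = 6 = 0·3^0 + 2·3^1
  c_2 = 4 = 1·3^0 + 1·3^1
  c_3 = 9 = 0·3^0 + 0·3^1 + 1·3^2
  c_4 = 61 = 1·3^0 + 2·3^1 + 0·3^2 + 2·3^3
  c_5 = 48 = 0·3^0 + 1·3^1 + 2·3^2 + 1·3^3
  c_6 = 59 = 2·3^0 + 1·3^1 + 0·3^2 + 2·3^3
  c_7 = 18 = 0·3^0 + 0·3^1 + 2·3^2
  c_8 = 37 = 1·3^0 + 0·3^1 + 1·3^2 + 1·3^3
λ_0 = (0, 1, 0, 1, 0, 2, 0, 1)
λ_1 = (2, 1, 0, 2, 1, 1, 0, 0)
λ_2 = (0, 0, 1, 0, 2, 0, 2, 1)
λ_3 = (0, 0, 0, 2, 1, 2, 0, 1)

((0, 1, 0, 1, 0, 2, 0, 1), (2, 1, 0, 2, 1, 1, 0, 0), (0, 0, 1, 0, 2, 0, 2, 1), (0, 0, 0, 2, 1, 2, 0, 1))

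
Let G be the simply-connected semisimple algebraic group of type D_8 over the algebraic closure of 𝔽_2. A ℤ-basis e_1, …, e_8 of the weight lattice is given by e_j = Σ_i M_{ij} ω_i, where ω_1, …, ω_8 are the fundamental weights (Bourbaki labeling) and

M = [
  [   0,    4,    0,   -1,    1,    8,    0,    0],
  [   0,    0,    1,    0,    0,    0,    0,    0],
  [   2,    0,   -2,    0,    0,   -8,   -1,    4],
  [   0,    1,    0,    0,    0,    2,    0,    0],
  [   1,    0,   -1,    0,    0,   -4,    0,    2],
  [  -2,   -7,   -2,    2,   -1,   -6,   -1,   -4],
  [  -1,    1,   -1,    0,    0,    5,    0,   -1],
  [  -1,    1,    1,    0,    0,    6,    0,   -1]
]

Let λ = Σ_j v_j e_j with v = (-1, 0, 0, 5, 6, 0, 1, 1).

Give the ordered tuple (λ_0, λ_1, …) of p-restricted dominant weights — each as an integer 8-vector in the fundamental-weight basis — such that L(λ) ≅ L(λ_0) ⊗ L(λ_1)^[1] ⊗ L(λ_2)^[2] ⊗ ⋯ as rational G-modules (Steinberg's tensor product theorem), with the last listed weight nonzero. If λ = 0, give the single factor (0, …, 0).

Change of basis e → ω: c = M·v where v = (-1, 0, 0, 5, 6, 0, 1, 1):
  c_1 = 0*-1 + 4*0 + 0*0 + -1*5 + 1*6 + 8*0 + 0*1 + 0*1 = 1
  c_2 = 0*-1 + 0*0 + 1*0 + 0*5 + 0*6 + 0*0 + 0*1 + 0*1 = 0
  c_3 = 2*-1 + 0*0 + -2*0 + 0*5 + 0*6 + -8*0 + -1*1 + 4*1 = 1
  c_4 = 0*-1 + 1*0 + 0*0 + 0*5 + 0*6 + 2*0 + 0*1 + 0*1 = 0
  c_5 = 1*-1 + 0*0 + -1*0 + 0*5 + 0*6 + -4*0 + 0*1 + 2*1 = 1
  c_6 = -2*-1 + -7*0 + -2*0 + 2*5 + -1*6 + -6*0 + -1*1 + -4*1 = 1
  c_7 = -1*-1 + 1*0 + -1*0 + 0*5 + 0*6 + 5*0 + 0*1 + -1*1 = 0
  c_8 = -1*-1 + 1*0 + 1*0 + 0*5 + 0*6 + 6*0 + 0*1 + -1*1 = 0
Base-2 expansion of each c_i:
  c_1 = 1 = 1·2^0
  c_2 = 0
  c_3 = 1 = 1·2^0
  c_4 = 0
  c_5 = 1 = 1·2^0
  c_6 = 1 = 1·2^0
  c_7 = 0
  c_8 = 0
p-restricted factor λ_0 = (1, 0, 1, 0, 1, 1, 0, 0)

((1, 0, 1, 0, 1, 1, 0, 0),)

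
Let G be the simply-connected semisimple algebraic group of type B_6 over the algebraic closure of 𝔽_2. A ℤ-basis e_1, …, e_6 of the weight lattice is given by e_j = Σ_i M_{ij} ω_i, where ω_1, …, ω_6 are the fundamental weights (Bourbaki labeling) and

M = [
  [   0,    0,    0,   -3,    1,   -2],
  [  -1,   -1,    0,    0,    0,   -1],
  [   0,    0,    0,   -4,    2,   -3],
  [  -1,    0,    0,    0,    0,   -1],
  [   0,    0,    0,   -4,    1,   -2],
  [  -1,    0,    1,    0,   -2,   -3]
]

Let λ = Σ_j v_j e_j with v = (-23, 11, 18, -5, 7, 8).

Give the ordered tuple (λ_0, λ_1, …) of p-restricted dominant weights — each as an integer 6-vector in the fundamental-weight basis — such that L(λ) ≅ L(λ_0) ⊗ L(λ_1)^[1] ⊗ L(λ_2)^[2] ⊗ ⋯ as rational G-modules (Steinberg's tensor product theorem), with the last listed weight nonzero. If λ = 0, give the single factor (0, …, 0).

ω-coordinates c = M·v, v = (-23, 11, 18, -5, 7, 8):
  c_1 = (0)·(-23) + 0·11 + 0·18 + (-3)·(-5) + 1·7 + (-2)·(8) = 6
  c_2 = (-1)·(-23) + (-1)·(11) + 0·18 + (0)·(-5) + 0·7 + (-1)·(8) = 4
  c_3 = (0)·(-23) + 0·11 + 0·18 + (-4)·(-5) + 2·7 + (-3)·(8) = 10
  c_4 = (-1)·(-23) + 0·11 + 0·18 + (0)·(-5) + 0·7 + (-1)·(8) = 15
  c_5 = (0)·(-23) + 0·11 + 0·18 + (-4)·(-5) + 1·7 + (-2)·(8) = 11
  c_6 = (-1)·(-23) + 0·11 + 1·18 + (0)·(-5) + (-2)·(7) + (-3)·(8) = 3
Expand coordinatewise in base 2:
  c_1 = 6 = 0·2^0 + 1·2^1 + 1·2^2
  c_2 = 4 = 0·2^0 + 0·2^1 + 1·2^2
  c_3 = 10 = 0·2^0 + 1·2^1 + 0·2^2 + 1·2^3
  c_4 = 15 = 1·2^0 + 1·2^1 + 1·2^2 + 1·2^3
  c_5 = 11 = 1·2^0 + 1·2^1 + 0·2^2 + 1·2^3
  c_6 = 3 = 1·2^0 + 1·2^1
λ_0 = (0, 0, 0, 1, 1, 1)
λ_1 = (1, 0, 1, 1, 1, 1)
λ_2 = (1, 1, 0, 1, 0, 0)
λ_3 = (0, 0, 1, 1, 1, 0)

((0, 0, 0, 1, 1, 1), (1, 0, 1, 1, 1, 1), (1, 1, 0, 1, 0, 0), (0, 0, 1, 1, 1, 0))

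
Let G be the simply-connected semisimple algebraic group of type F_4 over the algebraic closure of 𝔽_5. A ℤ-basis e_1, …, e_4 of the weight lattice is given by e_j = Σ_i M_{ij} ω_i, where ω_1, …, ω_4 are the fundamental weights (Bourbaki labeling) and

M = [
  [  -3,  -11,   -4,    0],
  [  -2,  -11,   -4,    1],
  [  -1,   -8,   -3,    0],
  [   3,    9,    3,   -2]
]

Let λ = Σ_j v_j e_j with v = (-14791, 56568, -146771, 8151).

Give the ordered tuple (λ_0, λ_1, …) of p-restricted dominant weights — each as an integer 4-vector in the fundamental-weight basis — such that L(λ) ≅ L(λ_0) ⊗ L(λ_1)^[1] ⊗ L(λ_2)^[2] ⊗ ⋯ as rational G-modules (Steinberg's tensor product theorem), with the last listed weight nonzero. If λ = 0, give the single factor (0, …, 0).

ω-coordinates c = M·v, v = (-14791, 56568, -146771, 8151):
  c_1 = -3*-14791 + -11*56568 + -4*-146771 + 0*8151 = 9209
  c_2 = -2*-14791 + -11*56568 + -4*-146771 + 1*8151 = 2569
  c_3 = -1*-14791 + -8*56568 + -3*-146771 + 0*8151 = 2560
  c_4 = 3*-14791 + 9*56568 + 3*-146771 + -2*8151 = 8124
p = 5; digits c_i = Σ_j d_{ij}·5^j, 0 ≤ d_{ij} < 5:
  c_1 = 9209 = 4·5^0 + 1·5^1 + 3·5^2 + 3·5^3 + 4·5^4 + 2·5^5
  c_2 = 2569 = 4·5^0 + 3·5^1 + 2·5^2 + 0·5^3 + 4·5^4
  c_3 = 2560 = 0·5^0 + 2·5^1 + 2·5^2 + 0·5^3 + 4·5^4
  c_4 = 8124 = 4·5^0 + 4·5^1 + 4·5^2 + 4·5^3 + 2·5^4 + 2·5^5
Factor λ_0 = (4, 4, 0, 4)
Factor λ_1 = (1, 3, 2, 4)
Factor λ_2 = (3, 2, 2, 4)
Factor λ_3 = (3, 0, 0, 4)
Factor λ_4 = (4, 4, 4, 2)
Factor λ_5 = (2, 0, 0, 2)

((4, 4, 0, 4), (1, 3, 2, 4), (3, 2, 2, 4), (3, 0, 0, 4), (4, 4, 4, 2), (2, 0, 0, 2))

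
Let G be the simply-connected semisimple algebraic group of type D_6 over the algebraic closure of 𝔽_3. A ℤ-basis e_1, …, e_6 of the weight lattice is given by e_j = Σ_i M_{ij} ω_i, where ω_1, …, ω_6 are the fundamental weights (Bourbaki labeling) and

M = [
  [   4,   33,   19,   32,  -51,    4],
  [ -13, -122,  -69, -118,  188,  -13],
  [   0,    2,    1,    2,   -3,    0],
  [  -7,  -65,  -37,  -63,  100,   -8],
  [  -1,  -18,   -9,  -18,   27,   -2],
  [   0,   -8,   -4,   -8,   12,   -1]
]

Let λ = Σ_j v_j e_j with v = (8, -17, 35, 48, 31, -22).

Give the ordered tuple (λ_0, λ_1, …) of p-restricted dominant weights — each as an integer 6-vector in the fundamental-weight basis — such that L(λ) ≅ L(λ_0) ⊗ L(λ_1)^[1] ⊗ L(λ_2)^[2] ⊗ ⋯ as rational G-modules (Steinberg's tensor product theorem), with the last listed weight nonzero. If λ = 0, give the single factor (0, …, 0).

((0, 2, 1, 0, 0, 0), (1, 1, 1, 2, 0, 2))

Compute c_i = Σ_j M_{ij} v_j with v = (8, -17, 35, 48, 31, -22):
  c_1 = 4·8 + (33)·(-17) + 19·35 + 32·48 + (-51)·(31) + (4)·(-22) = 3
  c_2 = (-13)·(8) + (-122)·(-17) + (-69)·(35) + (-118)·(48) + 188·31 + (-13)·(-22) = 5
  c_3 = 0·8 + (2)·(-17) + 1·35 + 2·48 + (-3)·(31) + (0)·(-22) = 4
  c_4 = (-7)·(8) + (-65)·(-17) + (-37)·(35) + (-63)·(48) + 100·31 + (-8)·(-22) = 6
  c_5 = (-1)·(8) + (-18)·(-17) + (-9)·(35) + (-18)·(48) + 27·31 + (-2)·(-22) = 0
  c_6 = 0·8 + (-8)·(-17) + (-4)·(35) + (-8)·(48) + 12·31 + (-1)·(-22) = 6
Base-3 expansion of each c_i:
  c_1 = 3 = 0·3^0 + 1·3^1
  c_2 = 5 = 2·3^0 + 1·3^1
  c_3 = 4 = 1·3^0 + 1·3^1
  c_4 = 6 = 0·3^0 + 2·3^1
  c_5 = 0
  c_6 = 6 = 0·3^0 + 2·3^1
λ_0 = (0, 2, 1, 0, 0, 0)
λ_1 = (1, 1, 1, 2, 0, 2)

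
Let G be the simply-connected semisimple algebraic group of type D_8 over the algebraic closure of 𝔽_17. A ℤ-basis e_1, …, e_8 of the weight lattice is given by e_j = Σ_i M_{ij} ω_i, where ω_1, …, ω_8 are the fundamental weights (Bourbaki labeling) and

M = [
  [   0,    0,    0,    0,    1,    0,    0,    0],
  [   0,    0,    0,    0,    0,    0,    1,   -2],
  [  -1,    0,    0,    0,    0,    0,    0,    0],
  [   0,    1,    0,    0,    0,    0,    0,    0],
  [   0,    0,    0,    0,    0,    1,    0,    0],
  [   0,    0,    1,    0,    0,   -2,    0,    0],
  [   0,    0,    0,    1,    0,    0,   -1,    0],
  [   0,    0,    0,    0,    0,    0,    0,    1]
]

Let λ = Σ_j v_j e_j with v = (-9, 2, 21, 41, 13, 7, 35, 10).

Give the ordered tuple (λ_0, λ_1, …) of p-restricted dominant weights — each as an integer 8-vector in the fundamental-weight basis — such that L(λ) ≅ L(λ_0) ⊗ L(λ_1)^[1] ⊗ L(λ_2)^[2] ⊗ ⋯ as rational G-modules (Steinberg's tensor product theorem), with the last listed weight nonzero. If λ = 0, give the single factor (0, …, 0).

((13, 15, 9, 2, 7, 7, 6, 10),)

Converting to the ω-basis (c_i = row i of M dotted with v = (-9, 2, 21, 41, 13, 7, 35, 10)):
  c_1 = (0)·(-9) + (0)·(2) + (0)·(21) + (0)·(41) + (1)·(13) + (0)·(7) + (0)·(35) + (0)·(10) = 13
  c_2 = (0)·(-9) + (0)·(2) + (0)·(21) + (0)·(41) + (0)·(13) + (0)·(7) + (1)·(35) + (-2)·(10) = 15
  c_3 = (-1)·(-9) + (0)·(2) + (0)·(21) + (0)·(41) + (0)·(13) + (0)·(7) + (0)·(35) + (0)·(10) = 9
  c_4 = (0)·(-9) + (1)·(2) + (0)·(21) + (0)·(41) + (0)·(13) + (0)·(7) + (0)·(35) + (0)·(10) = 2
  c_5 = (0)·(-9) + (0)·(2) + (0)·(21) + (0)·(41) + (0)·(13) + (1)·(7) + (0)·(35) + (0)·(10) = 7
  c_6 = (0)·(-9) + (0)·(2) + (1)·(21) + (0)·(41) + (0)·(13) + (-2)·(7) + (0)·(35) + (0)·(10) = 7
  c_7 = (0)·(-9) + (0)·(2) + (0)·(21) + (1)·(41) + (0)·(13) + (0)·(7) + (-1)·(35) + (0)·(10) = 6
  c_8 = (0)·(-9) + (0)·(2) + (0)·(21) + (0)·(41) + (0)·(13) + (0)·(7) + (0)·(35) + (1)·(10) = 10
Base-17 expansion of each c_i:
  c_1 = 13 = 13·17^0
  c_2 = 15 = 15·17^0
  c_3 = 9 = 9·17^0
  c_4 = 2 = 2·17^0
  c_5 = 7 = 7·17^0
  c_6 = 7 = 7·17^0
  c_7 = 6 = 6·17^0
  c_8 = 10 = 10·17^0
λ_0 = (13, 15, 9, 2, 7, 7, 6, 10)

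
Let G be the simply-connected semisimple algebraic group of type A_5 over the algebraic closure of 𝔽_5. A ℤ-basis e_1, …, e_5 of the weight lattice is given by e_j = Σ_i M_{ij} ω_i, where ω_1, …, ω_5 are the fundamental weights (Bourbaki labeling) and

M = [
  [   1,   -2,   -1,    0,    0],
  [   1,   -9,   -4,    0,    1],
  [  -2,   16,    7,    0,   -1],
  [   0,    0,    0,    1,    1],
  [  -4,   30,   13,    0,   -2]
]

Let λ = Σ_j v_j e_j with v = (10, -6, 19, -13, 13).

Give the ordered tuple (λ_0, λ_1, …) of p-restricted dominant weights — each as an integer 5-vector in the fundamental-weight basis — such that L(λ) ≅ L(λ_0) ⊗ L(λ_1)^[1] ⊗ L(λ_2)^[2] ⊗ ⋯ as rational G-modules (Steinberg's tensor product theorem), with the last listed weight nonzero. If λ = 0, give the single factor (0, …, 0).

In the fundamental-weight basis, λ has coordinates c = M·v (v = (10, -6, 19, -13, 13)):
  c_1 = 1*10 + -2*-6 + -1*19 + 0*-13 + 0*13 = 3
  c_2 = 1*10 + -9*-6 + -4*19 + 0*-13 + 1*13 = 1
  c_3 = -2*10 + 16*-6 + 7*19 + 0*-13 + -1*13 = 4
  c_4 = 0*10 + 0*-6 + 0*19 + 1*-13 + 1*13 = 0
  c_5 = -4*10 + 30*-6 + 13*19 + 0*-13 + -2*13 = 1
Expand coordinatewise in base 5:
  c_1 = 3 = 3·5^0
  c_2 = 1 = 1·5^0
  c_3 = 4 = 4·5^0
  c_4 = 0
  c_5 = 1 = 1·5^0
Factor λ_0 = (3, 1, 4, 0, 1)

((3, 1, 4, 0, 1),)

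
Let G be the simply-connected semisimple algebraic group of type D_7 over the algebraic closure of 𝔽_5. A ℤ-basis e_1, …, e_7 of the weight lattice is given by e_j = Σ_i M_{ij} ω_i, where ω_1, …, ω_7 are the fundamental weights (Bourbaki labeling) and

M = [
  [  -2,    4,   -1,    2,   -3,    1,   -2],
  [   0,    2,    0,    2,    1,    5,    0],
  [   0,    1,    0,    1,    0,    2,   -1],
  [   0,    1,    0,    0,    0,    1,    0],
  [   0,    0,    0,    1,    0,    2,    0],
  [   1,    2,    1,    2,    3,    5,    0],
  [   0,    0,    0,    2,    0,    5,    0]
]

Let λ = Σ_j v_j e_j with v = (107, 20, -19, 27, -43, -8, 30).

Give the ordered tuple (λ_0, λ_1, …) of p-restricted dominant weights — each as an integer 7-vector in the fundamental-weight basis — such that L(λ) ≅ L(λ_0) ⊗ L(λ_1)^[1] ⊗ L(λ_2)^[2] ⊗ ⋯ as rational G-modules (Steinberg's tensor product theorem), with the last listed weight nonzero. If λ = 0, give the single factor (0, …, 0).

Compute c_i = Σ_j M_{ij} v_j with v = (107, 20, -19, 27, -43, -8, 30):
  c_1 = -2*107 + 4*20 + -1*-19 + 2*27 + -3*-43 + 1*-8 + -2*30 = 0
  c_2 = 0*107 + 2*20 + 0*-19 + 2*27 + 1*-43 + 5*-8 + 0*30 = 11
  c_3 = 0*107 + 1*20 + 0*-19 + 1*27 + 0*-43 + 2*-8 + -1*30 = 1
  c_4 = 0*107 + 1*20 + 0*-19 + 0*27 + 0*-43 + 1*-8 + 0*30 = 12
  c_5 = 0*107 + 0*20 + 0*-19 + 1*27 + 0*-43 + 2*-8 + 0*30 = 11
  c_6 = 1*107 + 2*20 + 1*-19 + 2*27 + 3*-43 + 5*-8 + 0*30 = 13
  c_7 = 0*107 + 0*20 + 0*-19 + 2*27 + 0*-43 + 5*-8 + 0*30 = 14
p = 5; digits c_i = Σ_j d_{ij}·5^j, 0 ≤ d_{ij} < 5:
  c_1 = 0
  c_2 = 11 = 1·5^0 + 2·5^1
  c_3 = 1 = 1·5^0
  c_4 = 12 = 2·5^0 + 2·5^1
  c_5 = 11 = 1·5^0 + 2·5^1
  c_6 = 13 = 3·5^0 + 2·5^1
  c_7 = 14 = 4·5^0 + 2·5^1
Factor λ_0 = (0, 1, 1, 2, 1, 3, 4)
Factor λ_1 = (0, 2, 0, 2, 2, 2, 2)

((0, 1, 1, 2, 1, 3, 4), (0, 2, 0, 2, 2, 2, 2))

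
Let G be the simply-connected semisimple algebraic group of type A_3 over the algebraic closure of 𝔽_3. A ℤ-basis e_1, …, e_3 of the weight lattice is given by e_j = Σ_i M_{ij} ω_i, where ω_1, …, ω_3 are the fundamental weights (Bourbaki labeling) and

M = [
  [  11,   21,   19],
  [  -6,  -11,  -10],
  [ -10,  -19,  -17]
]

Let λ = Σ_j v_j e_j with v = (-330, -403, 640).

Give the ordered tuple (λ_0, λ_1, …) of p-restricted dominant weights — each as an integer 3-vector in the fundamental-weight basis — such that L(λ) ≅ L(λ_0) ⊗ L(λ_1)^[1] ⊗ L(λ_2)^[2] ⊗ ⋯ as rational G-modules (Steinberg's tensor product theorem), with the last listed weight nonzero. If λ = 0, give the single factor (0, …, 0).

Converting to the ω-basis (c_i = row i of M dotted with v = (-330, -403, 640)):
  c_1 = (11)·(-330) + (21)·(-403) + 19·640 = 67
  c_2 = (-6)·(-330) + (-11)·(-403) + (-10)·(640) = 13
  c_3 = (-10)·(-330) + (-19)·(-403) + (-17)·(640) = 77
p = 3; digits c_i = Σ_j d_{ij}·3^j, 0 ≤ d_{ij} < 3:
  c_1 = 67 = 1·3^0 + 1·3^1 + 1·3^2 + 2·3^3
  c_2 = 13 = 1·3^0 + 1·3^1 + 1·3^2
  c_3 = 77 = 2·3^0 + 1·3^1 + 2·3^2 + 2·3^3
λ_0 = (1, 1, 2)
λ_1 = (1, 1, 1)
λ_2 = (1, 1, 2)
λ_3 = (2, 0, 2)

((1, 1, 2), (1, 1, 1), (1, 1, 2), (2, 0, 2))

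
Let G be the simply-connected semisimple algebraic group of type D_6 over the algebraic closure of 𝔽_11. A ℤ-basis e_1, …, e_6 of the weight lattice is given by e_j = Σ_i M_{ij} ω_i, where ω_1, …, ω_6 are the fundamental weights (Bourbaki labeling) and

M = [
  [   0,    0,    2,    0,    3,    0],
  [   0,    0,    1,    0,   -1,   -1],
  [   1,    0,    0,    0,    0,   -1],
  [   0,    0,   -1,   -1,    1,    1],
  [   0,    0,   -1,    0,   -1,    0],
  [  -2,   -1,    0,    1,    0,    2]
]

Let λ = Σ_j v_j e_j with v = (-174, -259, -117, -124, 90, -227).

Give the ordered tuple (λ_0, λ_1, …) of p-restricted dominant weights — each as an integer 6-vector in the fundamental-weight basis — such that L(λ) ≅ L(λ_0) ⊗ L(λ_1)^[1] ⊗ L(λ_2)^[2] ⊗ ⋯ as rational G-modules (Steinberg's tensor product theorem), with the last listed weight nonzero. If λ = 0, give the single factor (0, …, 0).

In the fundamental-weight basis, λ has coordinates c = M·v (v = (-174, -259, -117, -124, 90, -227)):
  c_1 = (0)·(-174) + (0)·(-259) + (2)·(-117) + (0)·(-124) + (3)·(90) + (0)·(-227) = 36
  c_2 = (0)·(-174) + (0)·(-259) + (1)·(-117) + (0)·(-124) + (-1)·(90) + (-1)·(-227) = 20
  c_3 = (1)·(-174) + (0)·(-259) + (0)·(-117) + (0)·(-124) + (0)·(90) + (-1)·(-227) = 53
  c_4 = (0)·(-174) + (0)·(-259) + (-1)·(-117) + (-1)·(-124) + (1)·(90) + (1)·(-227) = 104
  c_5 = (0)·(-174) + (0)·(-259) + (-1)·(-117) + (0)·(-124) + (-1)·(90) + (0)·(-227) = 27
  c_6 = (-2)·(-174) + (-1)·(-259) + (0)·(-117) + (1)·(-124) + (0)·(90) + (2)·(-227) = 29
Expand coordinatewise in base 11:
  c_1 = 36 = 3·11^0 + 3·11^1
  c_2 = 20 = 9·11^0 + 1·11^1
  c_3 = 53 = 9·11^0 + 4·11^1
  c_4 = 104 = 5·11^0 + 9·11^1
  c_5 = 27 = 5·11^0 + 2·11^1
  c_6 = 29 = 7·11^0 + 2·11^1
p-restricted factor λ_0 = (3, 9, 9, 5, 5, 7)
p-restricted factor λ_1 = (3, 1, 4, 9, 2, 2)

((3, 9, 9, 5, 5, 7), (3, 1, 4, 9, 2, 2))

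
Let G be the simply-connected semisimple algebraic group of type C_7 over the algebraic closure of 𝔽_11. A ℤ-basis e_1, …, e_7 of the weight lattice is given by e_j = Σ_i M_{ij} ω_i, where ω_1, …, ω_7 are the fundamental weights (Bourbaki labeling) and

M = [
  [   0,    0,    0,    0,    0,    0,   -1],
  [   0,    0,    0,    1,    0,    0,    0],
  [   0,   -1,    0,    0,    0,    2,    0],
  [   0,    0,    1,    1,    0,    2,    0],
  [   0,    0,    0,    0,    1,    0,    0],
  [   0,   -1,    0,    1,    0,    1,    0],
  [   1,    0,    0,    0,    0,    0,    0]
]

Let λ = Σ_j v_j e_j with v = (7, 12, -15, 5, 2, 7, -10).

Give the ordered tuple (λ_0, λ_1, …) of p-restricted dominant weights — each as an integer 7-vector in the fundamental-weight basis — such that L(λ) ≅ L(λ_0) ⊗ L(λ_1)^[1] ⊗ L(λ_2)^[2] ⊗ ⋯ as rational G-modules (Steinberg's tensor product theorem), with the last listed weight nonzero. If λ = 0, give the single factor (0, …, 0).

Change of basis e → ω: c = M·v where v = (7, 12, -15, 5, 2, 7, -10):
  c_1 = (0)·(7) + (0)·(12) + (0)·(-15) + (0)·(5) + (0)·(2) + (0)·(7) + (-1)·(-10) = 10
  c_2 = (0)·(7) + (0)·(12) + (0)·(-15) + (1)·(5) + (0)·(2) + (0)·(7) + (0)·(-10) = 5
  c_3 = (0)·(7) + (-1)·(12) + (0)·(-15) + (0)·(5) + (0)·(2) + (2)·(7) + (0)·(-10) = 2
  c_4 = (0)·(7) + (0)·(12) + (1)·(-15) + (1)·(5) + (0)·(2) + (2)·(7) + (0)·(-10) = 4
  c_5 = (0)·(7) + (0)·(12) + (0)·(-15) + (0)·(5) + (1)·(2) + (0)·(7) + (0)·(-10) = 2
  c_6 = (0)·(7) + (-1)·(12) + (0)·(-15) + (1)·(5) + (0)·(2) + (1)·(7) + (0)·(-10) = 0
  c_7 = (1)·(7) + (0)·(12) + (0)·(-15) + (0)·(5) + (0)·(2) + (0)·(7) + (0)·(-10) = 7
p = 11; digits c_i = Σ_j d_{ij}·11^j, 0 ≤ d_{ij} < 11:
  c_1 = 10 = 10·11^0
  c_2 = 5 = 5·11^0
  c_3 = 2 = 2·11^0
  c_4 = 4 = 4·11^0
  c_5 = 2 = 2·11^0
  c_6 = 0
  c_7 = 7 = 7·11^0
λ_0 = (10, 5, 2, 4, 2, 0, 7)

((10, 5, 2, 4, 2, 0, 7),)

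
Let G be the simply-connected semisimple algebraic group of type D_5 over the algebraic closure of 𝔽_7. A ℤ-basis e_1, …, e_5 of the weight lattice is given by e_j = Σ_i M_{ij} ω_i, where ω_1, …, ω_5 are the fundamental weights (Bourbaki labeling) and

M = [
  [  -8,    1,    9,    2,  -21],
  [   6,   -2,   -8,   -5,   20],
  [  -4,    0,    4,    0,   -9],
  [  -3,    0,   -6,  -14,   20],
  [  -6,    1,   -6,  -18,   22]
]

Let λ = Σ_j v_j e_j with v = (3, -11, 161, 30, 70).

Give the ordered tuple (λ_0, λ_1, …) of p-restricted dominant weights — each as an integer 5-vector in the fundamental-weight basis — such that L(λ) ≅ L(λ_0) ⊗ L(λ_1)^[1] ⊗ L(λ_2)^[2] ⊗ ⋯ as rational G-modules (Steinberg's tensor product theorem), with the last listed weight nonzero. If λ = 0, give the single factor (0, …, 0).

Compute c_i = Σ_j M_{ij} v_j with v = (3, -11, 161, 30, 70):
  c_1 = (-8)·(3) + (1)·(-11) + 9·161 + 2·30 + (-21)·(70) = 4
  c_2 = 6·3 + (-2)·(-11) + (-8)·(161) + (-5)·(30) + 20·70 = 2
  c_3 = (-4)·(3) + (0)·(-11) + 4·161 + 0·30 + (-9)·(70) = 2
  c_4 = (-3)·(3) + (0)·(-11) + (-6)·(161) + (-14)·(30) + 20·70 = 5
  c_5 = (-6)·(3) + (1)·(-11) + (-6)·(161) + (-18)·(30) + 22·70 = 5
Writing each c_i in base p = 7:
  c_1 = 4 = 4·7^0
  c_2 = 2 = 2·7^0
  c_3 = 2 = 2·7^0
  c_4 = 5 = 5·7^0
  c_5 = 5 = 5·7^0
Factor λ_0 = (4, 2, 2, 5, 5)

((4, 2, 2, 5, 5),)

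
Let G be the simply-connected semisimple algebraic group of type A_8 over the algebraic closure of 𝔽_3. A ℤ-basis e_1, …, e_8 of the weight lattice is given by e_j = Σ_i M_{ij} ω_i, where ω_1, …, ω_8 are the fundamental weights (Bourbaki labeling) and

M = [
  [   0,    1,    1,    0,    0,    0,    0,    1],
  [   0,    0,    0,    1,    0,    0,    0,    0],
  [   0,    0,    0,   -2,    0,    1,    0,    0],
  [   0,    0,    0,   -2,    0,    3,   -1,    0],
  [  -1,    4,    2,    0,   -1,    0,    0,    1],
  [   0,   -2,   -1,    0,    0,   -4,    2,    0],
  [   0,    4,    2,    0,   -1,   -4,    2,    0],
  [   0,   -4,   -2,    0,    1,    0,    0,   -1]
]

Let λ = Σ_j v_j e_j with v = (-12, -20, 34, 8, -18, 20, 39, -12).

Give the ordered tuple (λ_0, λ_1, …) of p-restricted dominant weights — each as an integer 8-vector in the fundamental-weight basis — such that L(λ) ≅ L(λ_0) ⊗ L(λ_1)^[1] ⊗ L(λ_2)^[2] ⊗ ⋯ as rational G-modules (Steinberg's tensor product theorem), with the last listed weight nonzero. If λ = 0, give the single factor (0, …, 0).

In the fundamental-weight basis, λ has coordinates c = M·v (v = (-12, -20, 34, 8, -18, 20, 39, -12)):
  c_1 = 0*-12 + 1*-20 + 1*34 + 0*8 + 0*-18 + 0*20 + 0*39 + 1*-12 = 2
  c_2 = 0*-12 + 0*-20 + 0*34 + 1*8 + 0*-18 + 0*20 + 0*39 + 0*-12 = 8
  c_3 = 0*-12 + 0*-20 + 0*34 + -2*8 + 0*-18 + 1*20 + 0*39 + 0*-12 = 4
  c_4 = 0*-12 + 0*-20 + 0*34 + -2*8 + 0*-18 + 3*20 + -1*39 + 0*-12 = 5
  c_5 = -1*-12 + 4*-20 + 2*34 + 0*8 + -1*-18 + 0*20 + 0*39 + 1*-12 = 6
  c_6 = 0*-12 + -2*-20 + -1*34 + 0*8 + 0*-18 + -4*20 + 2*39 + 0*-12 = 4
  c_7 = 0*-12 + 4*-20 + 2*34 + 0*8 + -1*-18 + -4*20 + 2*39 + 0*-12 = 4
  c_8 = 0*-12 + -4*-20 + -2*34 + 0*8 + 1*-18 + 0*20 + 0*39 + -1*-12 = 6
Expand coordinatewise in base 3:
  c_1 = 2 = 2·3^0
  c_2 = 8 = 2·3^0 + 2·3^1
  c_3 = 4 = 1·3^0 + 1·3^1
  c_4 = 5 = 2·3^0 + 1·3^1
  c_5 = 6 = 0·3^0 + 2·3^1
  c_6 = 4 = 1·3^0 + 1·3^1
  c_7 = 4 = 1·3^0 + 1·3^1
  c_8 = 6 = 0·3^0 + 2·3^1
Factor λ_0 = (2, 2, 1, 2, 0, 1, 1, 0)
Factor λ_1 = (0, 2, 1, 1, 2, 1, 1, 2)

((2, 2, 1, 2, 0, 1, 1, 0), (0, 2, 1, 1, 2, 1, 1, 2))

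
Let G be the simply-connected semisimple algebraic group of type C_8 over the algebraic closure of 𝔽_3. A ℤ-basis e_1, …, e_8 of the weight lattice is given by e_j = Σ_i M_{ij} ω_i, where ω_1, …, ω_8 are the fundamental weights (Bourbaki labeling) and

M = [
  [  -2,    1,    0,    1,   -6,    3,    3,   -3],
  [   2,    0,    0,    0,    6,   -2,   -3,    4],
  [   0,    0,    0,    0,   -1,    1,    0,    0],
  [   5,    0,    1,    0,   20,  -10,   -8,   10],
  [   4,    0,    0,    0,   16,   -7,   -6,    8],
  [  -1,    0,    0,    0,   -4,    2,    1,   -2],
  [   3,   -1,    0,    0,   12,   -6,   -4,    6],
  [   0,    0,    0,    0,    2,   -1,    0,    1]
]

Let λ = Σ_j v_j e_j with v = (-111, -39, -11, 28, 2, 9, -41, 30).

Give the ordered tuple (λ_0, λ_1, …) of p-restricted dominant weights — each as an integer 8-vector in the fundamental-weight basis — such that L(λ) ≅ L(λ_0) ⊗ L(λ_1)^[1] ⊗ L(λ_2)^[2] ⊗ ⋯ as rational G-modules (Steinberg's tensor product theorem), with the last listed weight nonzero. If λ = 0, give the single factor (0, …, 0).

((1, 0, 1, 0, 2, 2, 2, 1), (1, 2, 2, 1, 0, 0, 0, 2), (1, 1, 0, 1, 1, 2, 2, 2))

ω-coordinates c = M·v, v = (-111, -39, -11, 28, 2, 9, -41, 30):
  c_1 = (-2)·(-111) + (1)·(-39) + (0)·(-11) + 1·28 + (-6)·(2) + 3·9 + (3)·(-41) + (-3)·(30) = 13
  c_2 = (2)·(-111) + (0)·(-39) + (0)·(-11) + 0·28 + 6·2 + (-2)·(9) + (-3)·(-41) + 4·30 = 15
  c_3 = (0)·(-111) + (0)·(-39) + (0)·(-11) + 0·28 + (-1)·(2) + 1·9 + (0)·(-41) + 0·30 = 7
  c_4 = (5)·(-111) + (0)·(-39) + (1)·(-11) + 0·28 + 20·2 + (-10)·(9) + (-8)·(-41) + 10·30 = 12
  c_5 = (4)·(-111) + (0)·(-39) + (0)·(-11) + 0·28 + 16·2 + (-7)·(9) + (-6)·(-41) + 8·30 = 11
  c_6 = (-1)·(-111) + (0)·(-39) + (0)·(-11) + 0·28 + (-4)·(2) + 2·9 + (1)·(-41) + (-2)·(30) = 20
  c_7 = (3)·(-111) + (-1)·(-39) + (0)·(-11) + 0·28 + 12·2 + (-6)·(9) + (-4)·(-41) + 6·30 = 20
  c_8 = (0)·(-111) + (0)·(-39) + (0)·(-11) + 0·28 + 2·2 + (-1)·(9) + (0)·(-41) + 1·30 = 25
p = 3; digits c_i = Σ_j d_{ij}·3^j, 0 ≤ d_{ij} < 3:
  c_1 = 13 = 1·3^0 + 1·3^1 + 1·3^2
  c_2 = 15 = 0·3^0 + 2·3^1 + 1·3^2
  c_3 = 7 = 1·3^0 + 2·3^1
  c_4 = 12 = 0·3^0 + 1·3^1 + 1·3^2
  c_5 = 11 = 2·3^0 + 0·3^1 + 1·3^2
  c_6 = 20 = 2·3^0 + 0·3^1 + 2·3^2
  c_7 = 20 = 2·3^0 + 0·3^1 + 2·3^2
  c_8 = 25 = 1·3^0 + 2·3^1 + 2·3^2
Factor λ_0 = (1, 0, 1, 0, 2, 2, 2, 1)
Factor λ_1 = (1, 2, 2, 1, 0, 0, 0, 2)
Factor λ_2 = (1, 1, 0, 1, 1, 2, 2, 2)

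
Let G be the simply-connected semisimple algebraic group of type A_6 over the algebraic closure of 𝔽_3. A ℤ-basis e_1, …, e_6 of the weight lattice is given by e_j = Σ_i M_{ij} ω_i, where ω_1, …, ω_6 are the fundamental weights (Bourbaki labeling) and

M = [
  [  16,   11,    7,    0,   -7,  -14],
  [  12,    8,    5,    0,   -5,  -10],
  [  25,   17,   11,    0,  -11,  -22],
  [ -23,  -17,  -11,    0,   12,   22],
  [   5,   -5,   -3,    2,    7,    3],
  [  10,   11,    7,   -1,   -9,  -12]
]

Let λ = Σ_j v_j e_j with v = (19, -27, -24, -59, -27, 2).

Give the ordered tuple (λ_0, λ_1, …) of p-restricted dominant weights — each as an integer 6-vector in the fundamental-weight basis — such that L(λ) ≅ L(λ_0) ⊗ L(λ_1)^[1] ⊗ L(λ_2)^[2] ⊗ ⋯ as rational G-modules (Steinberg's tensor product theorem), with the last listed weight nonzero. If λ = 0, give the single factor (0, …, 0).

Compute c_i = Σ_j M_{ij} v_j with v = (19, -27, -24, -59, -27, 2):
  c_1 = 16*19 + 11*-27 + 7*-24 + 0*-59 + -7*-27 + -14*2 = 0
  c_2 = 12*19 + 8*-27 + 5*-24 + 0*-59 + -5*-27 + -10*2 = 7
  c_3 = 25*19 + 17*-27 + 11*-24 + 0*-59 + -11*-27 + -22*2 = 5
  c_4 = -23*19 + -17*-27 + -11*-24 + 0*-59 + 12*-27 + 22*2 = 6
  c_5 = 5*19 + -5*-27 + -3*-24 + 2*-59 + 7*-27 + 3*2 = 1
  c_6 = 10*19 + 11*-27 + 7*-24 + -1*-59 + -9*-27 + -12*2 = 3
Writing each c_i in base p = 3:
  c_1 = 0
  c_2 = 7 = 1·3^0 + 2·3^1
  c_3 = 5 = 2·3^0 + 1·3^1
  c_4 = 6 = 0·3^0 + 2·3^1
  c_5 = 1 = 1·3^0
  c_6 = 3 = 0·3^0 + 1·3^1
λ_0 = (0, 1, 2, 0, 1, 0)
λ_1 = (0, 2, 1, 2, 0, 1)

((0, 1, 2, 0, 1, 0), (0, 2, 1, 2, 0, 1))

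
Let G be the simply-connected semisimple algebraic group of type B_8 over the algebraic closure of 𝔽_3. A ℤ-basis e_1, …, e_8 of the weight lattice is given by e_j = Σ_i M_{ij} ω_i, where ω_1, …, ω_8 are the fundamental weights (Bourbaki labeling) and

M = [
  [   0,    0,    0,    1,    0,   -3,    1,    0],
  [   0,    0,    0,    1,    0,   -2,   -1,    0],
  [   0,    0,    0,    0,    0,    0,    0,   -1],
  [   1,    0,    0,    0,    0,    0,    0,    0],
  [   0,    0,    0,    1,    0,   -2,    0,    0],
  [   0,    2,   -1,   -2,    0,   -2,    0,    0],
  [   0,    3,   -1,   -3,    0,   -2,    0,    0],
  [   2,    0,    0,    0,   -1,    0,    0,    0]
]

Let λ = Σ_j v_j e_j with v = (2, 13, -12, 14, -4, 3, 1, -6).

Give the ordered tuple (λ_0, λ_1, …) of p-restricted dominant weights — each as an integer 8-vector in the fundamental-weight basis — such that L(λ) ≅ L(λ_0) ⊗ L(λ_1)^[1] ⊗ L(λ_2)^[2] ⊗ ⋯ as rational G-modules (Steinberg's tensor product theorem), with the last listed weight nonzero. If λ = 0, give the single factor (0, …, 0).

Change of basis e → ω: c = M·v where v = (2, 13, -12, 14, -4, 3, 1, -6):
  c_1 = 0*2 + 0*13 + 0*-12 + 1*14 + 0*-4 + -3*3 + 1*1 + 0*-6 = 6
  c_2 = 0*2 + 0*13 + 0*-12 + 1*14 + 0*-4 + -2*3 + -1*1 + 0*-6 = 7
  c_3 = 0*2 + 0*13 + 0*-12 + 0*14 + 0*-4 + 0*3 + 0*1 + -1*-6 = 6
  c_4 = 1*2 + 0*13 + 0*-12 + 0*14 + 0*-4 + 0*3 + 0*1 + 0*-6 = 2
  c_5 = 0*2 + 0*13 + 0*-12 + 1*14 + 0*-4 + -2*3 + 0*1 + 0*-6 = 8
  c_6 = 0*2 + 2*13 + -1*-12 + -2*14 + 0*-4 + -2*3 + 0*1 + 0*-6 = 4
  c_7 = 0*2 + 3*13 + -1*-12 + -3*14 + 0*-4 + -2*3 + 0*1 + 0*-6 = 3
  c_8 = 2*2 + 0*13 + 0*-12 + 0*14 + -1*-4 + 0*3 + 0*1 + 0*-6 = 8
Expand coordinatewise in base 3:
  c_1 = 6 = 0·3^0 + 2·3^1
  c_2 = 7 = 1·3^0 + 2·3^1
  c_3 = 6 = 0·3^0 + 2·3^1
  c_4 = 2 = 2·3^0
  c_5 = 8 = 2·3^0 + 2·3^1
  c_6 = 4 = 1·3^0 + 1·3^1
  c_7 = 3 = 0·3^0 + 1·3^1
  c_8 = 8 = 2·3^0 + 2·3^1
Factor λ_0 = (0, 1, 0, 2, 2, 1, 0, 2)
Factor λ_1 = (2, 2, 2, 0, 2, 1, 1, 2)

((0, 1, 0, 2, 2, 1, 0, 2), (2, 2, 2, 0, 2, 1, 1, 2))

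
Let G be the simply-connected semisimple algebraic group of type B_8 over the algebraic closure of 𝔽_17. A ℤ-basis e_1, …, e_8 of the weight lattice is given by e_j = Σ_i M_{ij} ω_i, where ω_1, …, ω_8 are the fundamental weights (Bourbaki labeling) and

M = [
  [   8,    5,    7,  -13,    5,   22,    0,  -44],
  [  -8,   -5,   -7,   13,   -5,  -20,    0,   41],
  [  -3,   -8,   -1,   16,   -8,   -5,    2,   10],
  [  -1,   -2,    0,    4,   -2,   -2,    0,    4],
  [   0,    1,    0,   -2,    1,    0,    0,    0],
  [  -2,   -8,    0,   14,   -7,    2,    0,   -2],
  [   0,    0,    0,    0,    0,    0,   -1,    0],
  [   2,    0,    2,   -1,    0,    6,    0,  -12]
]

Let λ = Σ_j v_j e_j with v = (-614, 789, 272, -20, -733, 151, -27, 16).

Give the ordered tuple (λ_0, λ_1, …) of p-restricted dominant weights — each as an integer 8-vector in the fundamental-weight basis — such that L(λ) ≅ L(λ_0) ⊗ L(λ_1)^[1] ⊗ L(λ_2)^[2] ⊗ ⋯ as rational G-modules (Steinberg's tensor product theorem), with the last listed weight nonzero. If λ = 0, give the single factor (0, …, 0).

((14, 2, 0, 14, 11, 3, 10, 16), (8, 6, 9, 10, 5, 2, 1, 2))

Change of basis e → ω: c = M·v where v = (-614, 789, 272, -20, -733, 151, -27, 16):
  c_1 = (8)·(-614) + 5·789 + 7·272 + (-13)·(-20) + (5)·(-733) + 22·151 + (0)·(-27) + (-44)·(16) = 150
  c_2 = (-8)·(-614) + (-5)·(789) + (-7)·(272) + (13)·(-20) + (-5)·(-733) + (-20)·(151) + (0)·(-27) + 41·16 = 104
  c_3 = (-3)·(-614) + (-8)·(789) + (-1)·(272) + (16)·(-20) + (-8)·(-733) + (-5)·(151) + (2)·(-27) + 10·16 = 153
  c_4 = (-1)·(-614) + (-2)·(789) + 0·272 + (4)·(-20) + (-2)·(-733) + (-2)·(151) + (0)·(-27) + 4·16 = 184
  c_5 = (0)·(-614) + 1·789 + 0·272 + (-2)·(-20) + (1)·(-733) + 0·151 + (0)·(-27) + 0·16 = 96
  c_6 = (-2)·(-614) + (-8)·(789) + 0·272 + (14)·(-20) + (-7)·(-733) + 2·151 + (0)·(-27) + (-2)·(16) = 37
  c_7 = (0)·(-614) + 0·789 + 0·272 + (0)·(-20) + (0)·(-733) + 0·151 + (-1)·(-27) + 0·16 = 27
  c_8 = (2)·(-614) + 0·789 + 2·272 + (-1)·(-20) + (0)·(-733) + 6·151 + (0)·(-27) + (-12)·(16) = 50
p = 17; digits c_i = Σ_j d_{ij}·17^j, 0 ≤ d_{ij} < 17:
  c_1 = 150 = 14·17^0 + 8·17^1
  c_2 = 104 = 2·17^0 + 6·17^1
  c_3 = 153 = 0·17^0 + 9·17^1
  c_4 = 184 = 14·17^0 + 10·17^1
  c_5 = 96 = 11·17^0 + 5·17^1
  c_6 = 37 = 3·17^0 + 2·17^1
  c_7 = 27 = 10·17^0 + 1·17^1
  c_8 = 50 = 16·17^0 + 2·17^1
λ_0 = (14, 2, 0, 14, 11, 3, 10, 16)
λ_1 = (8, 6, 9, 10, 5, 2, 1, 2)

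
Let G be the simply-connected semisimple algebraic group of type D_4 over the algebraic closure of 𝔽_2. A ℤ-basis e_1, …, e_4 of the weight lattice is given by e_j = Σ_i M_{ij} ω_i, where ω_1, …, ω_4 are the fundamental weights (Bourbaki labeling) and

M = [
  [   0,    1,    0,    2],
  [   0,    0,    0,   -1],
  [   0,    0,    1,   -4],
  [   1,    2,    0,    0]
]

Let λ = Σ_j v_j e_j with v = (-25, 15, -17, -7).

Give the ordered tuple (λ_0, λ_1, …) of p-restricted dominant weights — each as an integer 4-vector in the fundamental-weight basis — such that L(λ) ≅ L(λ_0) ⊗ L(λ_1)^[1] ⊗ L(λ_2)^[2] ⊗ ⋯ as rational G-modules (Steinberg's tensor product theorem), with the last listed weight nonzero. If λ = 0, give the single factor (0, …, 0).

((1, 1, 1, 1), (0, 1, 1, 0), (0, 1, 0, 1), (0, 0, 1, 0))

Compute c_i = Σ_j M_{ij} v_j with v = (-25, 15, -17, -7):
  c_1 = (0)·(-25) + 1·15 + (0)·(-17) + (2)·(-7) = 1
  c_2 = (0)·(-25) + 0·15 + (0)·(-17) + (-1)·(-7) = 7
  c_3 = (0)·(-25) + 0·15 + (1)·(-17) + (-4)·(-7) = 11
  c_4 = (1)·(-25) + 2·15 + (0)·(-17) + (0)·(-7) = 5
p = 2; digits c_i = Σ_j d_{ij}·2^j, 0 ≤ d_{ij} < 2:
  c_1 = 1 = 1·2^0
  c_2 = 7 = 1·2^0 + 1·2^1 + 1·2^2
  c_3 = 11 = 1·2^0 + 1·2^1 + 0·2^2 + 1·2^3
  c_4 = 5 = 1·2^0 + 0·2^1 + 1·2^2
p-restricted factor λ_0 = (1, 1, 1, 1)
p-restricted factor λ_1 = (0, 1, 1, 0)
p-restricted factor λ_2 = (0, 1, 0, 1)
p-restricted factor λ_3 = (0, 0, 1, 0)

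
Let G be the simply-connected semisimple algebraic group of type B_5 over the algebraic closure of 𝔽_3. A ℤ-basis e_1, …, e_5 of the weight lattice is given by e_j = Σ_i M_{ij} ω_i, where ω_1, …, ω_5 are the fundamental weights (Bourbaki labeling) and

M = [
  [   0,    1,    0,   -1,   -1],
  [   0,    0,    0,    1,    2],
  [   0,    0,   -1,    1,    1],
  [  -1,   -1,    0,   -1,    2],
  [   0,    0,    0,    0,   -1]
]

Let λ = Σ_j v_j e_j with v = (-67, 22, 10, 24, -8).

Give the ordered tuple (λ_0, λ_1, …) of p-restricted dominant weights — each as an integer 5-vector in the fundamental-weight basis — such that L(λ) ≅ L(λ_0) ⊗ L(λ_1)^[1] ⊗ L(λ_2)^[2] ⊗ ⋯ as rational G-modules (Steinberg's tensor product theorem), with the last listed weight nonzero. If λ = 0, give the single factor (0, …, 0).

Converting to the ω-basis (c_i = row i of M dotted with v = (-67, 22, 10, 24, -8)):
  c_1 = (0)·(-67) + 1·22 + 0·10 + (-1)·(24) + (-1)·(-8) = 6
  c_2 = (0)·(-67) + 0·22 + 0·10 + 1·24 + (2)·(-8) = 8
  c_3 = (0)·(-67) + 0·22 + (-1)·(10) + 1·24 + (1)·(-8) = 6
  c_4 = (-1)·(-67) + (-1)·(22) + 0·10 + (-1)·(24) + (2)·(-8) = 5
  c_5 = (0)·(-67) + 0·22 + 0·10 + 0·24 + (-1)·(-8) = 8
Base-3 expansion of each c_i:
  c_1 = 6 = 0·3^0 + 2·3^1
  c_2 = 8 = 2·3^0 + 2·3^1
  c_3 = 6 = 0·3^0 + 2·3^1
  c_4 = 5 = 2·3^0 + 1·3^1
  c_5 = 8 = 2·3^0 + 2·3^1
λ_0 = (0, 2, 0, 2, 2)
λ_1 = (2, 2, 2, 1, 2)

((0, 2, 0, 2, 2), (2, 2, 2, 1, 2))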